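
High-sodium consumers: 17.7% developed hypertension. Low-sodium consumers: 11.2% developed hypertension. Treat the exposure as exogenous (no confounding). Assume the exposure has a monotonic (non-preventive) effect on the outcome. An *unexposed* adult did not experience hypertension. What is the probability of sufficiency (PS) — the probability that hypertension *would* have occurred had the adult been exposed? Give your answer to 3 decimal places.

p₁ = 0.177, p₀ = 0.112.
Under exogeneity and monotonicity, PS = (p₁ − p₀) / (1 − p₀).
PS = (0.177 − 0.112) / (1 − 0.112) = 0.065 / 0.888 ≈ 0.0732

PS ≈ 0.073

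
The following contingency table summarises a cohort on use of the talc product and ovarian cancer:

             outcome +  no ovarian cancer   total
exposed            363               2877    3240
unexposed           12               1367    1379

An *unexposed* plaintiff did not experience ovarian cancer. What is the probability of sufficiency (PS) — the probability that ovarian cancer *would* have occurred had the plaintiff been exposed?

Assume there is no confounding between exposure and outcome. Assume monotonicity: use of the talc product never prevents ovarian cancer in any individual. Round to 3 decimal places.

p₁ = P(outcome | exposed) = 363/3240 = 0.11204
p₀ = P(outcome | unexposed) = 12/1379 = 0.008702
Under exogeneity and monotonicity, PS = (p₁ − p₀)/(1 − p₀).
PS = (0.11204 − 0.008702) / 0.9913 ≈ 0.1042

PS ≈ 0.104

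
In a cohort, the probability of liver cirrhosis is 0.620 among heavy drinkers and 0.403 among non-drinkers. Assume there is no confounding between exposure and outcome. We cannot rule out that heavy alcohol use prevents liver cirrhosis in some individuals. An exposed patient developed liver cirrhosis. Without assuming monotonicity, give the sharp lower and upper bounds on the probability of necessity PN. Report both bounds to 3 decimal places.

0.350 ≤ PN ≤ 0.963

Let p₁ = 0.62, p₀ = 0.403.
Under exogeneity alone the bounds on PN are max{0,(p₁−p₀)/p₁} ≤ PN ≤ min{1,(1−p₀)/p₁}.
  lower = (p₁ − p₀)/p₁ = 0.217 / 0.62 ≈ 0.3500
  upper = min{1, (1 − p₀)/p₁} = 0.597 / 0.62 ≈ 0.9629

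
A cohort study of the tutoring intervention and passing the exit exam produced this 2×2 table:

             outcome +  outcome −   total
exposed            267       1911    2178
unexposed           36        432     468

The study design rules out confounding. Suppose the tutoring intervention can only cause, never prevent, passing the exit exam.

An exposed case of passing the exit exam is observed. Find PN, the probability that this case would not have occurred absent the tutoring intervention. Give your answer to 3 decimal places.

p₁ = P(outcome | exposed) = 267/2178 = 0.12259
p₀ = P(outcome | unexposed) = 36/468 = 0.076923
Under exogeneity and monotonicity, PN = (p₁ − p₀)/p₁.
PN = (0.12259 − 0.076923) / 0.12259 ≈ 0.3725

PN ≈ 0.373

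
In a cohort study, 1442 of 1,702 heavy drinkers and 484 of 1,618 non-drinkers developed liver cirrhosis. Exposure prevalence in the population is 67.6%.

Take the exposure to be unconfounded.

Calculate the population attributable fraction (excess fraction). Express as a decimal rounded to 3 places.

PAF ≈ 0.553

p₁ = P(outcome | exposed) = 1442/1702 = 0.84724
p₀ = P(outcome | unexposed) = 484/1618 = 0.29913
Overall risk P(Y=1) = π·p₁ + (1−π)·p₀ = 0.676×0.84724 + 0.324×0.29913 = 0.66965.
Under exogeneity, PAF = [P(Y=1) − p₀] / P(Y=1).
PAF = (0.66965 − 0.29913) / 0.66965 ≈ 0.5533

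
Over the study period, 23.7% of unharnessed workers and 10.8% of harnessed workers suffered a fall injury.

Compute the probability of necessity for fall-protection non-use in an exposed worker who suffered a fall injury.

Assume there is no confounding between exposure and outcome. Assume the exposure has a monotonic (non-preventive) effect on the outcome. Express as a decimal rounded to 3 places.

PN ≈ 0.544

p₁ = 0.237, p₀ = 0.108.
Under exogeneity and monotonicity, PN = (p₁ − p₀) / p₁.
PN = (0.237 − 0.108) / 0.237 = 0.129 / 0.237 ≈ 0.5443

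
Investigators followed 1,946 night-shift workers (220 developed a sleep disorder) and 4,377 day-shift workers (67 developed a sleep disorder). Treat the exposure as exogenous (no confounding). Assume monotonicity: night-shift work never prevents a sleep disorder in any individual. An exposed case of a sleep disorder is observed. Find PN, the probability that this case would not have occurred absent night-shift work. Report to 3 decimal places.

PN ≈ 0.865

p₁ = P(outcome | exposed) = 220/1946 = 0.11305
p₀ = P(outcome | unexposed) = 67/4377 = 0.015307
Under exogeneity and monotonicity, PN = (p₁ − p₀) / p₁.
PN = (0.11305 − 0.015307) / 0.11305 = 0.097745 / 0.11305 ≈ 0.8646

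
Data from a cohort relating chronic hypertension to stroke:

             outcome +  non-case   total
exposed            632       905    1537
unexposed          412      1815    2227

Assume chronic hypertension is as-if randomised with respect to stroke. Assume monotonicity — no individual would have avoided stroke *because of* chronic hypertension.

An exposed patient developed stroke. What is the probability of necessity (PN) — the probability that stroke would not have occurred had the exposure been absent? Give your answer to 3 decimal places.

p₁ = P(outcome | exposed) = 632/1537 = 0.41119
p₀ = P(outcome | unexposed) = 412/2227 = 0.185
Under exogeneity and monotonicity, PN = (p₁ − p₀)/p₁.
PN = (0.41119 − 0.185) / 0.41119 ≈ 0.5501

PN ≈ 0.550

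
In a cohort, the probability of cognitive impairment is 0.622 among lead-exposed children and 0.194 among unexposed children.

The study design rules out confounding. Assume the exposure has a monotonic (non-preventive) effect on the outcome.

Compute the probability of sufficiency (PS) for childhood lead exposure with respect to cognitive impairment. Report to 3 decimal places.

Let p₁ = 0.622, p₀ = 0.194.
Under exogeneity and monotonicity, PS = (p₁ − p₀) / (1 − p₀).
PS = (0.622 − 0.194) / (1 − 0.194) = 0.428 / 0.806 ≈ 0.5310

PS ≈ 0.531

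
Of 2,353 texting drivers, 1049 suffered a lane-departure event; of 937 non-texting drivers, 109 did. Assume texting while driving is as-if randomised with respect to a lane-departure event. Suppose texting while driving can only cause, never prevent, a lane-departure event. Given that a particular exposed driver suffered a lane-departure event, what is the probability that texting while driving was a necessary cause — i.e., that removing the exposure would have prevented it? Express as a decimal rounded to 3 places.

PN ≈ 0.739

p₁ = P(outcome | exposed) = 1049/2353 = 0.44581
p₀ = P(outcome | unexposed) = 109/937 = 0.11633
Under exogeneity and monotonicity, PN = (p₁ − p₀) / p₁.
PN = (0.44581 − 0.11633) / 0.44581 = 0.32949 / 0.44581 ≈ 0.7391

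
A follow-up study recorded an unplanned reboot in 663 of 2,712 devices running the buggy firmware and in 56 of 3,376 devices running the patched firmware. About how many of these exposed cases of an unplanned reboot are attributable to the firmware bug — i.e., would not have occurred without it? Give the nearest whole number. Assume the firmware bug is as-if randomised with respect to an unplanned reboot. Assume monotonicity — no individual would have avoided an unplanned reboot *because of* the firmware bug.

p₁ = P(outcome | exposed) = 663/2712 = 0.24447
p₀ = P(outcome | unexposed) = 56/3376 = 0.016588
PN = (p₁ − p₀)/p₁ = (0.24447 − 0.016588) / 0.24447 ≈ 0.93215.
Attributable cases ≈ PN × (exposed cases) = 0.93215 × 663 ≈ 618.01.

about 618 cases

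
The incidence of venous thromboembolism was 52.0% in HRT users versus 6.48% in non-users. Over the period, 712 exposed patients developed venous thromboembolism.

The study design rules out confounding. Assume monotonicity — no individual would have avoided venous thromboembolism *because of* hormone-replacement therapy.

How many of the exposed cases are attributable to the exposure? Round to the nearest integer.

about 623 cases

p₁ = 0.52, p₀ = 0.0648.
PN = (p₁ − p₀)/p₁ = (0.52 − 0.0648) / 0.52 ≈ 0.87538.
Attributable cases ≈ PN × (exposed cases) = 0.87538 × 712 ≈ 623.27.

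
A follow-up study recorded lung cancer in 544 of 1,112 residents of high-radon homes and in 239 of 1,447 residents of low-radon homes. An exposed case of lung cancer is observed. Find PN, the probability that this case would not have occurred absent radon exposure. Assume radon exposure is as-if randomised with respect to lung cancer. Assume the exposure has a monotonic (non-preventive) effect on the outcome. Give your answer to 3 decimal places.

p₁ = P(outcome | exposed) = 544/1112 = 0.48921
p₀ = P(outcome | unexposed) = 239/1447 = 0.16517
Under exogeneity and monotonicity, PN = (p₁ − p₀) / p₁.
PN = (0.48921 − 0.16517) / 0.48921 = 0.32404 / 0.48921 ≈ 0.6624

PN ≈ 0.662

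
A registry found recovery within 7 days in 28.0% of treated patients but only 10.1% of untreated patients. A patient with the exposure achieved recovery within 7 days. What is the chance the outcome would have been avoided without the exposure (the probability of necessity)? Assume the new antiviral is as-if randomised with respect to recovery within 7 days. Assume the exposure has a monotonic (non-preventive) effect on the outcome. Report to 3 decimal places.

PN ≈ 0.639

p₁ = 0.28, p₀ = 0.101.
Under exogeneity and monotonicity, PN = (p₁ − p₀) / p₁.
PN = (0.28 − 0.101) / 0.28 = 0.179 / 0.28 ≈ 0.6393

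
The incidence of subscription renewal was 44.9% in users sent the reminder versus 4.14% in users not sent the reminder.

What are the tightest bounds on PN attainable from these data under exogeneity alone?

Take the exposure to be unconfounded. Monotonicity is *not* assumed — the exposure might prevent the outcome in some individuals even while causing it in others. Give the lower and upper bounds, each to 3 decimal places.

p₁ = 0.449, p₀ = 0.0414.
Under exogeneity alone the bounds on PN are max{0,(p₁−p₀)/p₁} ≤ PN ≤ min{1,(1−p₀)/p₁}.
  lower = (p₁ − p₀)/p₁ = 0.4076 / 0.449 ≈ 0.9078
  upper = min{1, (1 − p₀)/p₁} = 0.9586 / 0.449 ≈ 2.1350 → capped at 1

0.908 ≤ PN ≤ 1.000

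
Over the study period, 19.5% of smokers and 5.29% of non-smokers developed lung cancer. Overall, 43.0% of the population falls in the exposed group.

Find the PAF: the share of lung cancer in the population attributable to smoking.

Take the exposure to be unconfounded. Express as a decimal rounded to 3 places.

p₁ = 0.195, p₀ = 0.0529.
Overall risk P(Y=1) = π·p₁ + (1−π)·p₀ = 0.43×0.195 + 0.57×0.0529 = 0.114.
Under exogeneity, PAF = [P(Y=1) − p₀] / P(Y=1).
PAF = (0.114 − 0.0529) / 0.114 ≈ 0.5360

PAF ≈ 0.536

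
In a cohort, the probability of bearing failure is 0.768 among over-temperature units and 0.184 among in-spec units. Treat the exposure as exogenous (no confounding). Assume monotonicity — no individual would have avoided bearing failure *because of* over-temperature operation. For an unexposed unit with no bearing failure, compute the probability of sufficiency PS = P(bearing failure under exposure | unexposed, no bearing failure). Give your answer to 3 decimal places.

Let p₁ = 0.768, p₀ = 0.184.
Under exogeneity and monotonicity, PS = (p₁ − p₀) / (1 − p₀).
PS = (0.768 − 0.184) / (1 − 0.184) = 0.584 / 0.816 ≈ 0.7157

PS ≈ 0.716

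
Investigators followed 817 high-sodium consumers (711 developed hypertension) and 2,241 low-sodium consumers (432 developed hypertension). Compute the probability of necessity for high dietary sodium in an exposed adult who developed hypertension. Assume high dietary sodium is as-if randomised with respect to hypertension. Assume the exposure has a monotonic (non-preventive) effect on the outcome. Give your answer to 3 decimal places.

PN ≈ 0.778

p₁ = P(outcome | exposed) = 711/817 = 0.87026
p₀ = P(outcome | unexposed) = 432/2241 = 0.19277
Under exogeneity and monotonicity, PN = (p₁ − p₀) / p₁.
PN = (0.87026 − 0.19277) / 0.87026 = 0.67749 / 0.87026 ≈ 0.7785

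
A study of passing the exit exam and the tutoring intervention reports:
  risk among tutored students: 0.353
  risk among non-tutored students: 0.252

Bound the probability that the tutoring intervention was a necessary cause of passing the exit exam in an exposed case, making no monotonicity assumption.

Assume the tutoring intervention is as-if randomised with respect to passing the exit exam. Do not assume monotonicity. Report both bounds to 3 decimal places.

Let p₁ = 0.353, p₀ = 0.252.
Under exogeneity alone the bounds on PN are max{0,(p₁−p₀)/p₁} ≤ PN ≤ min{1,(1−p₀)/p₁}.
  lower = (p₁ − p₀)/p₁ = 0.101 / 0.353 ≈ 0.2861
  upper = min{1, (1 − p₀)/p₁} = 0.748 / 0.353 ≈ 2.1190 → capped at 1

0.286 ≤ PN ≤ 1.000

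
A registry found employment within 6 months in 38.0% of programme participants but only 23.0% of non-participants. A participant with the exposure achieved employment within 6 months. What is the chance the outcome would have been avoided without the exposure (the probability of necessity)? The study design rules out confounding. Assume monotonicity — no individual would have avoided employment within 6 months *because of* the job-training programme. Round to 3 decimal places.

p₁ = 0.38, p₀ = 0.23.
Under exogeneity and monotonicity, PN = (p₁ − p₀) / p₁.
PN = (0.38 − 0.23) / 0.38 = 0.15 / 0.38 ≈ 0.3947

PN ≈ 0.395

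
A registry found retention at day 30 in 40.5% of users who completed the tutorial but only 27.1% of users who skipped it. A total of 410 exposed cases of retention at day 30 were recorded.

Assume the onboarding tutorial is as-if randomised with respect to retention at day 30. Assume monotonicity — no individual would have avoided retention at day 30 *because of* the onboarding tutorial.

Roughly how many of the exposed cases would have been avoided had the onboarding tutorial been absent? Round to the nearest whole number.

p₁ = 0.405, p₀ = 0.271.
PN = (p₁ − p₀)/p₁ = (0.405 − 0.271) / 0.405 ≈ 0.33086.
Attributable cases ≈ PN × (exposed cases) = 0.33086 × 410 ≈ 135.65.

about 136 cases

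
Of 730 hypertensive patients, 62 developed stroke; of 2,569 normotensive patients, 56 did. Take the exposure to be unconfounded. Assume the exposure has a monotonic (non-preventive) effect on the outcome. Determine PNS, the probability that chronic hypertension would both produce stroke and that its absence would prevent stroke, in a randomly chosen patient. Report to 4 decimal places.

PNS ≈ 0.0631

p₁ = P(outcome | exposed) = 62/730 = 0.084932
p₀ = P(outcome | unexposed) = 56/2569 = 0.021798
Under exogeneity and monotonicity, PNS = p₁ − p₀.
PNS = 0.084932 − 0.021798 = 0.063133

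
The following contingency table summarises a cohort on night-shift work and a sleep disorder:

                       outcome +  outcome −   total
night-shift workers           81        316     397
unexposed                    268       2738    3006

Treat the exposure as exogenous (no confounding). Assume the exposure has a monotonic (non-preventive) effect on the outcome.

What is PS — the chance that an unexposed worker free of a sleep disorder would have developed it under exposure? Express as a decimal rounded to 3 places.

p₁ = P(outcome | exposed) = 81/397 = 0.20403
p₀ = P(outcome | unexposed) = 268/3006 = 0.089155
Under exogeneity and monotonicity, PS = (p₁ − p₀) / (1 − p₀).
PS = (0.20403 − 0.089155) / (1 − 0.089155) = 0.11488 / 0.91084 ≈ 0.1261

PS ≈ 0.126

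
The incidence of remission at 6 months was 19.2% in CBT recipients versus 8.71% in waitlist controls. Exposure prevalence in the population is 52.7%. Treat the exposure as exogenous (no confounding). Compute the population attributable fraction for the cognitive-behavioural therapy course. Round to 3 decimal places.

PAF ≈ 0.388

p₁ = 0.192, p₀ = 0.0871.
Overall risk P(Y=1) = π·p₁ + (1−π)·p₀ = 0.527×0.192 + 0.473×0.0871 = 0.14238.
Under exogeneity, PAF = [P(Y=1) − p₀] / P(Y=1).
PAF = (0.14238 − 0.0871) / 0.14238 ≈ 0.3883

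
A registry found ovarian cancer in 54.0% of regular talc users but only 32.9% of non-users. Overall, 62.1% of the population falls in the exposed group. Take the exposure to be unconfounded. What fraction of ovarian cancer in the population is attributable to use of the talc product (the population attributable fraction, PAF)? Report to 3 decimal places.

PAF ≈ 0.285

p₁ = 0.54, p₀ = 0.329.
Overall risk P(Y=1) = π·p₁ + (1−π)·p₀ = 0.621×0.54 + 0.379×0.329 = 0.46003.
Under exogeneity, PAF = [P(Y=1) − p₀] / P(Y=1).
PAF = (0.46003 − 0.329) / 0.46003 ≈ 0.2848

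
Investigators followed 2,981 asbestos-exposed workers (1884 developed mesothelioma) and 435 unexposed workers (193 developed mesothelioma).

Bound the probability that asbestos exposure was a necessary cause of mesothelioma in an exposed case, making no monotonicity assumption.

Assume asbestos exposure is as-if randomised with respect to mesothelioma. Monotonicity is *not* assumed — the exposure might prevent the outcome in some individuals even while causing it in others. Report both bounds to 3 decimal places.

p₁ = P(outcome | exposed) = 1884/2981 = 0.632
p₀ = P(outcome | unexposed) = 193/435 = 0.44368
Under exogeneity alone the bounds on PN are max{0,(p₁−p₀)/p₁} ≤ PN ≤ min{1,(1−p₀)/p₁}.
  lower = (p₁ − p₀)/p₁ = 0.18832 / 0.632 ≈ 0.2980
  upper = min{1, (1 − p₀)/p₁} = 0.55632 / 0.632 ≈ 0.8803

0.298 ≤ PN ≤ 0.880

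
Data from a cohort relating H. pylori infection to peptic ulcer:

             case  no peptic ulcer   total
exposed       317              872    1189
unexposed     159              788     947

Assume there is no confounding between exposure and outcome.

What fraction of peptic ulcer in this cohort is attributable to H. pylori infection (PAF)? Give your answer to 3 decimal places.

p₁ = P(outcome | exposed) = 317/1189 = 0.26661
p₀ = P(outcome | unexposed) = 159/947 = 0.1679
Exposure prevalence π = 1189/2136 = 0.55665; overall risk P(Y=1) = 0.22285.
Under exogeneity, PAF = [P(Y=1) − p₀]/P(Y=1).
PAF = (0.22285 − 0.1679) / 0.22285 ≈ 0.2466

PAF ≈ 0.247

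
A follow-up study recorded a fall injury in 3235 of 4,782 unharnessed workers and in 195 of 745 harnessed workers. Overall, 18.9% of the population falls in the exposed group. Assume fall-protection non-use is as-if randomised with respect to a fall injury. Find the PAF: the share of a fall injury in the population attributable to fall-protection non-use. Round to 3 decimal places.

PAF ≈ 0.230

p₁ = P(outcome | exposed) = 3235/4782 = 0.6765
p₀ = P(outcome | unexposed) = 195/745 = 0.26174
Overall risk P(Y=1) = π·p₁ + (1−π)·p₀ = 0.189×0.6765 + 0.811×0.26174 = 0.34013.
Under exogeneity, PAF = [P(Y=1) − p₀] / P(Y=1).
PAF = (0.34013 − 0.26174) / 0.34013 ≈ 0.2305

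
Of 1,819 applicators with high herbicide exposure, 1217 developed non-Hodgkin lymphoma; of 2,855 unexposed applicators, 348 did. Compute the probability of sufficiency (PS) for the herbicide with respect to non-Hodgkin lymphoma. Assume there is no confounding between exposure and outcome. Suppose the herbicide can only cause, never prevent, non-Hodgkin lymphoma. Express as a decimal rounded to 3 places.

PS ≈ 0.623

p₁ = P(outcome | exposed) = 1217/1819 = 0.66905
p₀ = P(outcome | unexposed) = 348/2855 = 0.12189
Under exogeneity and monotonicity, PS = (p₁ − p₀) / (1 − p₀).
PS = (0.66905 − 0.12189) / (1 − 0.12189) = 0.54716 / 0.87811 ≈ 0.6231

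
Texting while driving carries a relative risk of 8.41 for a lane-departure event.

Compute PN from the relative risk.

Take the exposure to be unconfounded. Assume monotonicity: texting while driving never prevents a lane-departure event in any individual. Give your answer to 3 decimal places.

Under exogeneity and monotonicity, PN = (RR − 1) / RR = 1 − 1/RR.
PN = (8.41 − 1) / 8.41 = 7.41 / 8.41 ≈ 0.8811

PN ≈ 0.881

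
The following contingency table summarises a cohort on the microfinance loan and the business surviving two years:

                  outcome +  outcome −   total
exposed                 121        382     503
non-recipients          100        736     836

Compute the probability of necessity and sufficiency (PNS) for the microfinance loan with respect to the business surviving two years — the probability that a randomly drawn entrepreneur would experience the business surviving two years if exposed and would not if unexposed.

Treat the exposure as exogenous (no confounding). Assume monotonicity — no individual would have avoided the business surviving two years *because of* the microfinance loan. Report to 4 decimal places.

PNS ≈ 0.1209

p₁ = P(outcome | exposed) = 121/503 = 0.24056
p₀ = P(outcome | unexposed) = 100/836 = 0.11962
Under exogeneity and monotonicity, PNS = p₁ − p₀.
PNS = 0.24056 − 0.11962 = 0.12094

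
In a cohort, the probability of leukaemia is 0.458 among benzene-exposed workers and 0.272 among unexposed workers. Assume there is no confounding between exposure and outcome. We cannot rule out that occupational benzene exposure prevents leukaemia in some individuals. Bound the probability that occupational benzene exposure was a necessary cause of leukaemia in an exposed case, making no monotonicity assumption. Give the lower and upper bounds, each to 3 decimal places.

0.406 ≤ PN ≤ 1.000

Let p₁ = 0.458, p₀ = 0.272.
Under exogeneity alone the bounds on PN are max{0,(p₁−p₀)/p₁} ≤ PN ≤ min{1,(1−p₀)/p₁}.
  lower = (p₁ − p₀)/p₁ = 0.186 / 0.458 ≈ 0.4061
  upper = min{1, (1 − p₀)/p₁} = 0.728 / 0.458 ≈ 1.5895 → capped at 1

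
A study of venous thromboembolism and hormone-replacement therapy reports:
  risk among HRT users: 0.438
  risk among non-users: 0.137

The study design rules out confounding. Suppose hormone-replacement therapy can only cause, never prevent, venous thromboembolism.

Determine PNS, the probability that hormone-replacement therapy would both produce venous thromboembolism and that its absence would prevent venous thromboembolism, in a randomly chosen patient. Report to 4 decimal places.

PNS ≈ 0.3010

Let p₁ = 0.438, p₀ = 0.137.
Under exogeneity and monotonicity, PNS = p₁ − p₀.
PNS = 0.438 − 0.137 = 0.301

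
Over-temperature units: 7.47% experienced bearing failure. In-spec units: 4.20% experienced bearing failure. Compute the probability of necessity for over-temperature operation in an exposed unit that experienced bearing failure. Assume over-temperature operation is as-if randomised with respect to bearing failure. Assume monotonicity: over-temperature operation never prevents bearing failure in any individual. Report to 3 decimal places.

PN ≈ 0.438

p₁ = 0.0747, p₀ = 0.042.
Under exogeneity and monotonicity, PN = (p₁ − p₀) / p₁.
PN = (0.0747 − 0.042) / 0.0747 = 0.0327 / 0.0747 ≈ 0.4378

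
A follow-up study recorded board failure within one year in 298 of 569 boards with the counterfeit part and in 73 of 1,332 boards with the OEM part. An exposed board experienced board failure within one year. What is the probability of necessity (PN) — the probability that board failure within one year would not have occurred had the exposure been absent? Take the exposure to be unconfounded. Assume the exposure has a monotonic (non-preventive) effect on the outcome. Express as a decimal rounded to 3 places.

p₁ = P(outcome | exposed) = 298/569 = 0.52373
p₀ = P(outcome | unexposed) = 73/1332 = 0.054805
Under exogeneity and monotonicity, PN = (p₁ − p₀) / p₁.
PN = (0.52373 − 0.054805) / 0.52373 = 0.46892 / 0.52373 ≈ 0.8954

PN ≈ 0.895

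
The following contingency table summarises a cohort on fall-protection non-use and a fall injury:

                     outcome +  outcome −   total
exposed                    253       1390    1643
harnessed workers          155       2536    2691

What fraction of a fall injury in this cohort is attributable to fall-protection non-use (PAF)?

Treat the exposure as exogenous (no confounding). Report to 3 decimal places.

PAF ≈ 0.388

p₁ = P(outcome | exposed) = 253/1643 = 0.15399
p₀ = P(outcome | unexposed) = 155/2691 = 0.057599
Exposure prevalence π = 1643/4334 = 0.3791; overall risk P(Y=1) = 0.094139.
Under exogeneity, PAF = [P(Y=1) − p₀]/P(Y=1).
PAF = (0.094139 − 0.057599) / 0.094139 ≈ 0.3881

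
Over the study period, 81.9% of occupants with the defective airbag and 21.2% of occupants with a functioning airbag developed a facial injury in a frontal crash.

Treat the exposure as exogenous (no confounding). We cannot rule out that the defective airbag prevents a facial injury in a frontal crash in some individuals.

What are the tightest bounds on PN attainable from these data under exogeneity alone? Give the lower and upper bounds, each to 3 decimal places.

p₁ = 0.819, p₀ = 0.212.
Under exogeneity alone the bounds on PN are max{0,(p₁−p₀)/p₁} ≤ PN ≤ min{1,(1−p₀)/p₁}.
  lower = (p₁ − p₀)/p₁ = 0.607 / 0.819 ≈ 0.7411
  upper = min{1, (1 − p₀)/p₁} = 0.788 / 0.819 ≈ 0.9621

0.741 ≤ PN ≤ 0.962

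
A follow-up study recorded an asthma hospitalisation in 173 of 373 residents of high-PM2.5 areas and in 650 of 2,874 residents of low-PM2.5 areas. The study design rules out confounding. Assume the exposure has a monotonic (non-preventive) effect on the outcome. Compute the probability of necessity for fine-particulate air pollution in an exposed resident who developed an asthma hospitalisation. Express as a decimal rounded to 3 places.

p₁ = P(outcome | exposed) = 173/373 = 0.46381
p₀ = P(outcome | unexposed) = 650/2874 = 0.22617
Under exogeneity and monotonicity, PN = (p₁ − p₀) / p₁.
PN = (0.46381 − 0.22617) / 0.46381 = 0.23764 / 0.46381 ≈ 0.5124

PN ≈ 0.512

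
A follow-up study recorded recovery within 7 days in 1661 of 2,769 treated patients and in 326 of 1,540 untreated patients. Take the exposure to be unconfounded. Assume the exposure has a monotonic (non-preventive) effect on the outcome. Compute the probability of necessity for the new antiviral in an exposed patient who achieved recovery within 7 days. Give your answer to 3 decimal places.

p₁ = P(outcome | exposed) = 1661/2769 = 0.59986
p₀ = P(outcome | unexposed) = 326/1540 = 0.21169
Under exogeneity and monotonicity, PN = (p₁ − p₀) / p₁.
PN = (0.59986 − 0.21169) / 0.59986 = 0.38817 / 0.59986 ≈ 0.6471

PN ≈ 0.647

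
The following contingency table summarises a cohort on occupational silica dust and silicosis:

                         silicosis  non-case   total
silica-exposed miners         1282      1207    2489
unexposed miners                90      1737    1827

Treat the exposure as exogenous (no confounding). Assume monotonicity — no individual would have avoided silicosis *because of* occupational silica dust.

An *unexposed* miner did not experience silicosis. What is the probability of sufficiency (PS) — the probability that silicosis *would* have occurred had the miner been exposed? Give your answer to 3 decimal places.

PS ≈ 0.490

p₁ = P(outcome | exposed) = 1282/2489 = 0.51507
p₀ = P(outcome | unexposed) = 90/1827 = 0.049261
Under exogeneity and monotonicity, PS = (p₁ − p₀)/(1 − p₀).
PS = (0.51507 − 0.049261) / 0.95074 ≈ 0.4899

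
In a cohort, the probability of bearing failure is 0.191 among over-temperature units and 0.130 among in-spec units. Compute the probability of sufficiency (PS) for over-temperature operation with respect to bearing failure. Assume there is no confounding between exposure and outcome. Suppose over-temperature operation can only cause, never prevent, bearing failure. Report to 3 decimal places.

Let p₁ = 0.191, p₀ = 0.13.
Under exogeneity and monotonicity, PS = (p₁ − p₀) / (1 − p₀).
PS = (0.191 − 0.13) / (1 − 0.13) = 0.061 / 0.87 ≈ 0.0701

PS ≈ 0.070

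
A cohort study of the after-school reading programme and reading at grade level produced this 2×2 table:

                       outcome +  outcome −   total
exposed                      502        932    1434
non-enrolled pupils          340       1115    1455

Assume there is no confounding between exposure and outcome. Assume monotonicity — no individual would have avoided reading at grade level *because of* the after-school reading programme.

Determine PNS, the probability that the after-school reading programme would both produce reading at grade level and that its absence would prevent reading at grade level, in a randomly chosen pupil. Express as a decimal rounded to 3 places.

p₁ = P(outcome | exposed) = 502/1434 = 0.35007
p₀ = P(outcome | unexposed) = 340/1455 = 0.23368
Under exogeneity and monotonicity, PNS = p₁ − p₀.
PNS = 0.35007 − 0.23368 = 0.11639

PNS ≈ 0.116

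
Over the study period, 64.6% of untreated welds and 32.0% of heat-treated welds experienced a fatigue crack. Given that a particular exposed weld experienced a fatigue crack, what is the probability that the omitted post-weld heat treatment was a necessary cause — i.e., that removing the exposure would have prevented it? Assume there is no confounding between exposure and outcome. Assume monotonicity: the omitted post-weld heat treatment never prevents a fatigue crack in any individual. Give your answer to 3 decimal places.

PN ≈ 0.505

p₁ = 0.646, p₀ = 0.32.
Under exogeneity and monotonicity, PN = (p₁ − p₀) / p₁.
PN = (0.646 − 0.32) / 0.646 = 0.326 / 0.646 ≈ 0.5046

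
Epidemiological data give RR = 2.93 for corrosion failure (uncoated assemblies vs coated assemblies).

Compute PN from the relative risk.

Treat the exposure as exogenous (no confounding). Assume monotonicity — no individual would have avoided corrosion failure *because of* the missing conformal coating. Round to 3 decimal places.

PN ≈ 0.659

Under exogeneity and monotonicity, PN = (RR − 1) / RR = 1 − 1/RR.
PN = (2.93 − 1) / 2.93 = 1.93 / 2.93 ≈ 0.6587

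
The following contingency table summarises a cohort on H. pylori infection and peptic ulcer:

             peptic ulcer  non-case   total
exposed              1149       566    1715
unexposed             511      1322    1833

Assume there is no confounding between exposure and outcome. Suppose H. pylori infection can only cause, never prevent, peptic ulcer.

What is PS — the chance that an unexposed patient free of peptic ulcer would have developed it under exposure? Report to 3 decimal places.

PS ≈ 0.542

p₁ = P(outcome | exposed) = 1149/1715 = 0.66997
p₀ = P(outcome | unexposed) = 511/1833 = 0.27878
Under exogeneity and monotonicity, PS = (p₁ − p₀) / (1 − p₀).
PS = (0.66997 − 0.27878) / (1 − 0.27878) = 0.39119 / 0.72122 ≈ 0.5424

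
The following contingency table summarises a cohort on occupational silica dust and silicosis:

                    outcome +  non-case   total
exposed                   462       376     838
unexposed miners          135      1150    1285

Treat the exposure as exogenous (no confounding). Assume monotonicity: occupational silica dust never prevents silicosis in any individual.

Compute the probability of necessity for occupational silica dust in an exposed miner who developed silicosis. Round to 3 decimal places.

PN ≈ 0.809

p₁ = P(outcome | exposed) = 462/838 = 0.55131
p₀ = P(outcome | unexposed) = 135/1285 = 0.10506
Under exogeneity and monotonicity, PN = (p₁ − p₀) / p₁.
PN = (0.55131 − 0.10506) / 0.55131 = 0.44625 / 0.55131 ≈ 0.8094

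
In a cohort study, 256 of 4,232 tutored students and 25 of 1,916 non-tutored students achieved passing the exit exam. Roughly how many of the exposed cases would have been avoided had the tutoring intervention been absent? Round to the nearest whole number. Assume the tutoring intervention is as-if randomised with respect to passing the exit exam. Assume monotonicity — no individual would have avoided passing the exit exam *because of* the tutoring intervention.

about 201 cases

p₁ = P(outcome | exposed) = 256/4232 = 0.060491
p₀ = P(outcome | unexposed) = 25/1916 = 0.013048
PN = (p₁ − p₀)/p₁ = (0.060491 − 0.013048) / 0.060491 ≈ 0.78430.
Attributable cases ≈ PN × (exposed cases) = 0.78430 × 256 ≈ 200.78.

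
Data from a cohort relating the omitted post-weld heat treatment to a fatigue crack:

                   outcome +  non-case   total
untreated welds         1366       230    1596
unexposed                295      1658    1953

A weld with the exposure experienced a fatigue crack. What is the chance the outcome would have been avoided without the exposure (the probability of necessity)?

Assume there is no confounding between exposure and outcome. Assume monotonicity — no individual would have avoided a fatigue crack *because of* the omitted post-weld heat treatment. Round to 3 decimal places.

p₁ = P(outcome | exposed) = 1366/1596 = 0.85589
p₀ = P(outcome | unexposed) = 295/1953 = 0.15105
Under exogeneity and monotonicity, PN = (p₁ − p₀) / p₁.
PN = (0.85589 − 0.15105) / 0.85589 = 0.70484 / 0.85589 ≈ 0.8235

PN ≈ 0.824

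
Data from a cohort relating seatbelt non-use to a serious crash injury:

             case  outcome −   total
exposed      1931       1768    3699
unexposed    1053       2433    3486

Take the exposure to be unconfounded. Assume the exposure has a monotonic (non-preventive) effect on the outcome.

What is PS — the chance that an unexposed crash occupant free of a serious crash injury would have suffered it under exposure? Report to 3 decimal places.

PS ≈ 0.315

p₁ = P(outcome | exposed) = 1931/3699 = 0.52203
p₀ = P(outcome | unexposed) = 1053/3486 = 0.30207
Under exogeneity and monotonicity, PS = (p₁ − p₀)/(1 − p₀).
PS = (0.52203 − 0.30207) / 0.69793 ≈ 0.3152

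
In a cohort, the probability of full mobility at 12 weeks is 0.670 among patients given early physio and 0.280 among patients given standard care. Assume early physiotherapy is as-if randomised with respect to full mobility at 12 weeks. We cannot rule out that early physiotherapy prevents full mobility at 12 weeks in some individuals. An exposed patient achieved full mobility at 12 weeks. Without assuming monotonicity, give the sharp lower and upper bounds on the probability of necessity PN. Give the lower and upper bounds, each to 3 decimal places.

Let p₁ = 0.67, p₀ = 0.28.
Under exogeneity alone the bounds on PN are max{0,(p₁−p₀)/p₁} ≤ PN ≤ min{1,(1−p₀)/p₁}.
  lower = (p₁ − p₀)/p₁ = 0.39 / 0.67 ≈ 0.5821
  upper = min{1, (1 − p₀)/p₁} = 0.72 / 0.67 ≈ 1.0746 → capped at 1

0.582 ≤ PN ≤ 1.000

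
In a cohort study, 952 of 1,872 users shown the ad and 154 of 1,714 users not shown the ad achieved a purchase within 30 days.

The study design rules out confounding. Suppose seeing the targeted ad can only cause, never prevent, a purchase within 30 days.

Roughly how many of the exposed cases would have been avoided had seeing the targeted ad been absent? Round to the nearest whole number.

about 784 cases

p₁ = P(outcome | exposed) = 952/1872 = 0.50855
p₀ = P(outcome | unexposed) = 154/1714 = 0.089848
PN = (p₁ − p₀)/p₁ = (0.50855 − 0.089848) / 0.50855 ≈ 0.82332.
Attributable cases ≈ PN × (exposed cases) = 0.82332 × 952 ≈ 783.80.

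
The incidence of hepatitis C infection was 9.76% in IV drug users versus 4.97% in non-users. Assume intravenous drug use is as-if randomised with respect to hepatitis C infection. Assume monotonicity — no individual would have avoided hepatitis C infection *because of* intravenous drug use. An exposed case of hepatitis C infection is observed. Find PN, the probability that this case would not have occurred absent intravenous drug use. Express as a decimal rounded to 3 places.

PN ≈ 0.491

p₁ = 0.0976, p₀ = 0.0497.
Under exogeneity and monotonicity, PN = (p₁ − p₀) / p₁.
PN = (0.0976 − 0.0497) / 0.0976 = 0.0479 / 0.0976 ≈ 0.4908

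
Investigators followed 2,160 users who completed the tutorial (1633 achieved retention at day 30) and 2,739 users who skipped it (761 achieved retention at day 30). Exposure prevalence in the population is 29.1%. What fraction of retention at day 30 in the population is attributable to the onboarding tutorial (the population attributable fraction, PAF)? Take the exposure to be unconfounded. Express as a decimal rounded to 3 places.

PAF ≈ 0.334

p₁ = P(outcome | exposed) = 1633/2160 = 0.75602
p₀ = P(outcome | unexposed) = 761/2739 = 0.27784
Overall risk P(Y=1) = π·p₁ + (1−π)·p₀ = 0.291×0.75602 + 0.709×0.27784 = 0.41699.
Under exogeneity, PAF = [P(Y=1) − p₀] / P(Y=1).
PAF = (0.41699 − 0.27784) / 0.41699 ≈ 0.3337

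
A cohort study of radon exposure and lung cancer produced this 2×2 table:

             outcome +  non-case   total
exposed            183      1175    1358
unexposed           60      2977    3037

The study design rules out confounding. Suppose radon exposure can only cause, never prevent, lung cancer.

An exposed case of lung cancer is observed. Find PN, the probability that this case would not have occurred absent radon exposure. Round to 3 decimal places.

p₁ = P(outcome | exposed) = 183/1358 = 0.13476
p₀ = P(outcome | unexposed) = 60/3037 = 0.019756
Under exogeneity and monotonicity, PN = (p₁ − p₀)/p₁.
PN = (0.13476 − 0.019756) / 0.13476 ≈ 0.8534

PN ≈ 0.853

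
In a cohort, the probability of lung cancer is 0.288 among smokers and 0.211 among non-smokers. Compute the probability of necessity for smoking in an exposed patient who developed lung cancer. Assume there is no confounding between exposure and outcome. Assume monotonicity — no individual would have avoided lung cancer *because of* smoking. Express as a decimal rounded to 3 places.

PN ≈ 0.267

Let p₁ = 0.288, p₀ = 0.211.
Under exogeneity and monotonicity, PN = (p₁ − p₀) / p₁.
PN = (0.288 − 0.211) / 0.288 = 0.077 / 0.288 ≈ 0.2674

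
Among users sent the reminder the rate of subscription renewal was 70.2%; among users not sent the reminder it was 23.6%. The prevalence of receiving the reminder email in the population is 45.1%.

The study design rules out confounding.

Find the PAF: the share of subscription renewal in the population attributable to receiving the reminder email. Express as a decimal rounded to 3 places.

p₁ = 0.702, p₀ = 0.236.
Overall risk P(Y=1) = π·p₁ + (1−π)·p₀ = 0.451×0.702 + 0.549×0.236 = 0.44617.
Under exogeneity, PAF = [P(Y=1) − p₀] / P(Y=1).
PAF = (0.44617 − 0.236) / 0.44617 ≈ 0.4710

PAF ≈ 0.471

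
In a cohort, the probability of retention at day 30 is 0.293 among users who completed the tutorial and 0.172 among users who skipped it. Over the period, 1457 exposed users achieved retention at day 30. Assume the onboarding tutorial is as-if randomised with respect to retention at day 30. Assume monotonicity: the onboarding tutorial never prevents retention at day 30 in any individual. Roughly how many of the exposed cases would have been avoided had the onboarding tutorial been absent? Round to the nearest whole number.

Let p₁ = 0.293, p₀ = 0.172.
PN = (p₁ − p₀)/p₁ = (0.293 − 0.172) / 0.293 ≈ 0.41297.
Attributable cases ≈ PN × (exposed cases) = 0.41297 × 1457 ≈ 601.70.

about 602 cases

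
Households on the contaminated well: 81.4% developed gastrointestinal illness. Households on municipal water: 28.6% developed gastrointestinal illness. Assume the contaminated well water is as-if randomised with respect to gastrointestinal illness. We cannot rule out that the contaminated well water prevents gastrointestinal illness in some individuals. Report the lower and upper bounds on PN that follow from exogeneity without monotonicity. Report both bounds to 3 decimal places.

p₁ = 0.814, p₀ = 0.286.
Under exogeneity alone the bounds on PN are max{0,(p₁−p₀)/p₁} ≤ PN ≤ min{1,(1−p₀)/p₁}.
  lower = (p₁ − p₀)/p₁ = 0.528 / 0.814 ≈ 0.6486
  upper = min{1, (1 − p₀)/p₁} = 0.714 / 0.814 ≈ 0.8771

0.649 ≤ PN ≤ 0.877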